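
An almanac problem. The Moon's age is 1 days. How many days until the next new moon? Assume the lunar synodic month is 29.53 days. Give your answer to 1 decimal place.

One full lunation from the last new moon is 29.53 d; remaining = 29.53 − 1 = 28.530 d.

28.5 days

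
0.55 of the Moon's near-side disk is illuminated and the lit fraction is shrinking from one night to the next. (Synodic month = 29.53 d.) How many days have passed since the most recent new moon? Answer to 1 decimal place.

Invert f = (1 − cos θ)/2 to get cos θ = 1 − 2(0.55) = -0.100, hence θ₀ = arccos -0.100 = 95.7°.
A waning Moon lies in 180°–360°, so θ = 360° − 95.7° = 264.3°.
That fraction of the synodic month is 264.3/360 × 29.53 d ≈ 21.68 d.

21.7 days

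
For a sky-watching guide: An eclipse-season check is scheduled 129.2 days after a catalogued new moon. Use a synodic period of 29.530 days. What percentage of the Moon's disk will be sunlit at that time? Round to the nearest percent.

85%

129.2/29.530 = 4.375 lunations, so 4 complete cycles and 11.08 d into the next.
The Moon has covered 11.08/29.530 of its cycle, so θ ≈ 360° × 11.08/29.530 = 135.1°.
cos 135.1° = (-0.708), so f = (1 − (-0.708))/2 = 0.854, so 85%.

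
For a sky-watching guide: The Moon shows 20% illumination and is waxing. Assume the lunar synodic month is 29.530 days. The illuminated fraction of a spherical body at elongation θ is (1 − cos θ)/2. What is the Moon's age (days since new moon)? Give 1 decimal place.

4.4 days

From f = (1 − cos θ)/2: cos θ = 1 − 2×0.20 = 0.600; arccos → 53.1°.
The Moon is waxing (0°–180°), so θ = 53.1° directly.
Age = 29.530 × 53.1°/360° ≈ 4.36 days.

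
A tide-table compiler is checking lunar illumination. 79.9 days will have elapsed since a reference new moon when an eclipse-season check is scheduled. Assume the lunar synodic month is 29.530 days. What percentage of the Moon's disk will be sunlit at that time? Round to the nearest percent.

79.9 d spans 2 complete synodic months (2 × 29.530 = 59.06 d) plus 20.84 d.
Phase angle: θ = 360°·(20.84 d)/(29.530 d) = 254.1°.
With cos θ = (-0.275), the lit fraction is (1 − (-0.275))/2 ≈ 0.637, so 64%.

64%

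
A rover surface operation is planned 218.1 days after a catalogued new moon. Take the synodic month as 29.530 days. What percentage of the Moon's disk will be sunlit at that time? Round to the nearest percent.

218.1/29.530 = 7.386 lunations, so 7 complete cycles and 11.39 d into the next.
Phase angle: θ = 360°·(11.39 d)/(29.530 d) = 138.9°.
cos 138.9° = (-0.753), so f = (1 − (-0.753))/2 = 0.877, so 88%.

88%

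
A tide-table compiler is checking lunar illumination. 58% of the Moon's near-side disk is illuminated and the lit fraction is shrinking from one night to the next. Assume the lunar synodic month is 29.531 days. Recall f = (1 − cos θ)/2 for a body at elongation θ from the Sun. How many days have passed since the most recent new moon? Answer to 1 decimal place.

From f = (1 − cos θ)/2: cos θ = 1 − 2×0.58 = -0.160; arccos → 99.2°.
A waning Moon lies in 180°–360°, so θ = 360° − 99.2° = 260.8°.
That fraction of the synodic month is 260.8/360 × 29.531 d ≈ 21.39 d.

21.4 days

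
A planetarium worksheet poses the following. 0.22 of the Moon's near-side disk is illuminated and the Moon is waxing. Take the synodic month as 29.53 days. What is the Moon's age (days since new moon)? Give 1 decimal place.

From f = (1 − cos θ)/2: cos θ = 1 − 2×0.22 = 0.560; arccos → 55.9°.
Before full moon the principal value applies: θ = 55.9°.
That fraction of the synodic month is 55.9/360 × 29.53 d ≈ 4.59 d.

4.6 days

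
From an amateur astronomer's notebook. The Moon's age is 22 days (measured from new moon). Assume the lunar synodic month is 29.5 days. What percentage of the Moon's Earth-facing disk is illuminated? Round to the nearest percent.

The Moon has covered 22/29.5 of its cycle, so θ ≈ 360° × 22/29.5 = 268.5°.
With cos θ = (-0.027), the lit fraction is (1 − (-0.027))/2 ≈ 0.513, so 51%.

51%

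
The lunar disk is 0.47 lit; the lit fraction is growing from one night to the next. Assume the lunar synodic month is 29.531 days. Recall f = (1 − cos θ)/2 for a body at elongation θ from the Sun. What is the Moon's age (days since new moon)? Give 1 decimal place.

Invert f = (1 − cos θ)/2 to get cos θ = 1 − 2(0.47) = 0.060, hence θ₀ = arccos 0.060 = 86.6°.
Before full moon the principal value applies: θ = 86.6°.
That fraction of the synodic month is 86.6/360 × 29.531 d ≈ 7.10 d.

7.1 days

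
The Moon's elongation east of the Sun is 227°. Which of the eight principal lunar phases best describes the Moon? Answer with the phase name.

waning gibbous

The waning gibbous sector spans roughly 202°–248°; 227° falls inside it.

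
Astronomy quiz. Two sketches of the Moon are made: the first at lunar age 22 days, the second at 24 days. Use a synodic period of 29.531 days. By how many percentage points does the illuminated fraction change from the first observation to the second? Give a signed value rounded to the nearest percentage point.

θ₁ = 360° × 22/29.531 = 268.2°, f₁ = (1 − cos θ₁)/2 = 0.516.
θ₂ = 360° × 24/29.531 = 292.6°, f₂ = (1 − cos θ₂)/2 = 0.308.
Change = f₂ − f₁ = -0.208 → -21 percentage points.

-21 percentage points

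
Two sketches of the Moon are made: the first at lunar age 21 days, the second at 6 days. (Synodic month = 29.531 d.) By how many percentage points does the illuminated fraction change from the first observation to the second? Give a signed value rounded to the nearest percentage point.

-27 pp

θ₁ = 360° × 21/29.531 = 256.0°, f₁ = (1 − cos θ₁)/2 = 0.621.
θ₂ = 360° × 6/29.531 = 73.1°, f₂ = (1 − cos θ₂)/2 = 0.355.
Change = f₂ − f₁ = -0.266 → -27 percentage points.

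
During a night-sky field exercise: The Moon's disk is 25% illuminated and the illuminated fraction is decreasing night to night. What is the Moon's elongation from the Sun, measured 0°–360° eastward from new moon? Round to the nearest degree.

cos θ = 1 − 2f = 0.500, giving a principal value of 60.0°.
Waning ⇒ past full, so θ = 360° − 60.0° = 300.0°.

300°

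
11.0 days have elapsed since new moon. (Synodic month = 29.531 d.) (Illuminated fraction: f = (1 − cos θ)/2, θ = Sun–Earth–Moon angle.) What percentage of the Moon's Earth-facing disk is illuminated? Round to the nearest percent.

85%

The Moon has covered 11.0/29.531 of its cycle, so θ ≈ 360° × 11.0/29.531 = 134.1°.
cos 134.1° = (-0.696), so f = (1 − (-0.696))/2 = 0.848, so 85%.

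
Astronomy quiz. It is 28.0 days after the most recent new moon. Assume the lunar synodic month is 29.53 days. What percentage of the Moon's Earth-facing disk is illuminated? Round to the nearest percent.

Phase angle: θ = 360°·(28.0 d)/(29.53 d) = 341.3°.
cos 341.3° = 0.947, so f = (1 − 0.947)/2 = 0.026, so 3%.

3%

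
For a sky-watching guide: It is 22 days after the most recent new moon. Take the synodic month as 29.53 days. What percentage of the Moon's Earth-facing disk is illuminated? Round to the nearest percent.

The Moon has covered 22/29.53 of its cycle, so θ ≈ 360° × 22/29.53 = 268.2°.
Illuminated fraction = (1 − cos 268.2°)/2 = (1 − (-0.031))/2 ≈ 0.516, so 52%.

52%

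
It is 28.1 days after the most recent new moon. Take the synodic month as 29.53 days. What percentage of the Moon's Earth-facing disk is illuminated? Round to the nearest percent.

2%

Phase angle: θ = 360°·(28.1 d)/(29.53 d) = 342.6°.
cos 342.6° = 0.954, so f = (1 − 0.954)/2 = 0.023, so 2%.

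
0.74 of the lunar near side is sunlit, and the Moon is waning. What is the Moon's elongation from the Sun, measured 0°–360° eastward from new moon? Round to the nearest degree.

Invert f = (1 − cos θ)/2 to get cos θ = 1 − 2(0.74) = -0.480, hence θ₀ = arccos -0.480 = 118.7°.
Since the Moon is past full (waning), take the reflex angle: θ = 360° − 118.7° = 241.3°.

241°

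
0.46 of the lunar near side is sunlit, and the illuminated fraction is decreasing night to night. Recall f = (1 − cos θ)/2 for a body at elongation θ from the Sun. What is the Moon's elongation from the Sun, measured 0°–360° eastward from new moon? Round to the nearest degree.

Invert f = (1 − cos θ)/2 to get cos θ = 1 − 2(0.46) = 0.080, hence θ₀ = arccos 0.080 = 85.4°.
Since the Moon is past full (waning), take the reflex angle: θ = 360° − 85.4° = 274.6°.

275°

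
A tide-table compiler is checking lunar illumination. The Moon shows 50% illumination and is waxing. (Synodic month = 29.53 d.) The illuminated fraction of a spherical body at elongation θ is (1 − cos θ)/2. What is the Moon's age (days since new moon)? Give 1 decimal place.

cos θ = 1 − 2f = 0.000, giving a principal value of 90.0°.
The Moon is waxing (0°–180°), so θ = 90.0° directly.
That fraction of the synodic month is 90.0/360 × 29.53 d ≈ 7.38 d.

7.4 days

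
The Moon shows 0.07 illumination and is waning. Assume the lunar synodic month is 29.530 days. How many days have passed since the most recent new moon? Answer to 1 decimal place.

27.0 days

Invert f = (1 − cos θ)/2 to get cos θ = 1 − 2(0.07) = 0.860, hence θ₀ = arccos 0.860 = 30.7°.
A waning Moon lies in 180°–360°, so θ = 360° − 30.7° = 329.3°.
At 360°/29.530 d per day, 329.3° corresponds to 27.01 days.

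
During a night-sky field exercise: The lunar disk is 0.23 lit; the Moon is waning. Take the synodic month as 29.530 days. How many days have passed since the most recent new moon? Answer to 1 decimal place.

24.8 days

cos θ = 1 − 2f = 0.540, giving a principal value of 57.3°.
Since the Moon is past full (waning), take the reflex angle: θ = 360° − 57.3° = 302.7°.
That fraction of the synodic month is 302.7/360 × 29.530 d ≈ 24.83 d.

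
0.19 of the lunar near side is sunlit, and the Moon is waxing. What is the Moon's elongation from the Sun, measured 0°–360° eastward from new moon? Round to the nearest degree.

52°

From f = (1 − cos θ)/2: cos θ = 1 − 2×0.19 = 0.620; arccos → 51.7°.
Before full moon the principal value applies: θ = 51.7°.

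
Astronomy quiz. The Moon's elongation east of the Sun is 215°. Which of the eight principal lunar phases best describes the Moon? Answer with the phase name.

The waning gibbous sector spans roughly 202°–248°; 215° falls inside it.

waning gibbous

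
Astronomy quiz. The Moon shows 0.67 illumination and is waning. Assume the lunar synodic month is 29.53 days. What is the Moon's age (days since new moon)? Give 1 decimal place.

20.5 days

Invert f = (1 − cos θ)/2 to get cos θ = 1 − 2(0.67) = -0.340, hence θ₀ = arccos -0.340 = 109.9°.
Waning ⇒ past full, so θ = 360° − 109.9° = 250.1°.
Age = 29.53 × 250.1°/360° ≈ 20.52 days.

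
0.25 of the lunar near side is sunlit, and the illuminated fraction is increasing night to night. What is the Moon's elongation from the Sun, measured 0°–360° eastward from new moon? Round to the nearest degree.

60°

cos θ = 1 − 2f = 0.500, giving a principal value of 60.0°.
Before full moon the principal value applies: θ = 60.0°.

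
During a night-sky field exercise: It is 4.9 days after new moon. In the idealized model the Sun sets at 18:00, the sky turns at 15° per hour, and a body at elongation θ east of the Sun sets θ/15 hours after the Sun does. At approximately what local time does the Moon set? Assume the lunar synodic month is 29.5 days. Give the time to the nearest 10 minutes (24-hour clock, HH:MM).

22:00

Phase angle: θ = 360°·(4.9 d)/(29.5 d) = 59.8°.
The Moon trails the Sun by θ/15 = 59.8/15 ≈ 3.99 hours.
18:00 + 3.986 h ≈ 21:59 → 22:00 to the nearest ten minutes.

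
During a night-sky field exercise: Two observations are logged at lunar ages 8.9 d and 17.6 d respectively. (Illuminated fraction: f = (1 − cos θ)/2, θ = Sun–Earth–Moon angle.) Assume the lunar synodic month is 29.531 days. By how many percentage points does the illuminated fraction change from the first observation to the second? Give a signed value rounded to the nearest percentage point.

+25 percentage points

First observation: θ = 360°·8.9/29.531 = 108.5°, so f = 0.659.
Second observation: θ = 214.6°, f = 0.912.
Δf = 0.912 − 0.659 = +0.253, i.e. +25 pp.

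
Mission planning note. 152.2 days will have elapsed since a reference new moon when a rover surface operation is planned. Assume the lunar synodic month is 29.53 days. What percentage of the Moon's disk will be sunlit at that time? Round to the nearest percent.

22%

152.2 d spans 5 complete synodic months (5 × 29.53 = 147.65 d) plus 4.55 d.
Elongation θ = 360° × 4.55/29.53 ≈ 55.5°.
With cos θ = 0.567, the lit fraction is (1 − 0.567)/2 ≈ 0.217, so 22%.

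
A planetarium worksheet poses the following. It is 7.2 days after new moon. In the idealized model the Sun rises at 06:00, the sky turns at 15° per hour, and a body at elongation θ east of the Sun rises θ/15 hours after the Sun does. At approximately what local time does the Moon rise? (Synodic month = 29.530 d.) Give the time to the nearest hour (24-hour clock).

The Moon has covered 7.2/29.530 of its cycle, so θ ≈ 360° × 7.2/29.530 = 87.8°.
Delay after the Sun = 87.8° / (15°/h) ≈ 5.85 h.
06:00 + 5.85 h ≈ 11:51 → 12:00 to the nearest hour.

12:00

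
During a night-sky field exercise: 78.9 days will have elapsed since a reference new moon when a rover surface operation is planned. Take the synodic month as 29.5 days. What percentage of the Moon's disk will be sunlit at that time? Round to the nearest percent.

78.9 d spans 2 complete synodic months (2 × 29.5 = 59.00 d) plus 19.90 d.
The Moon has covered 19.90/29.5 of its cycle, so θ ≈ 360° × 19.90/29.5 = 242.8°.
cos 242.8° = (-0.456), so f = (1 − (-0.456))/2 = 0.728, so 73%.

73%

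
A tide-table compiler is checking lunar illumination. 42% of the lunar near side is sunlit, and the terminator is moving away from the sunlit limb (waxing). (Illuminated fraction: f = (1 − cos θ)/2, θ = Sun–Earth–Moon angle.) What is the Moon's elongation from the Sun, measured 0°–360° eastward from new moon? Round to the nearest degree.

From f = (1 − cos θ)/2: cos θ = 1 − 2×0.42 = 0.160; arccos → 80.8°.
Waxing ⇒ before full, so θ = 80.8°.

81°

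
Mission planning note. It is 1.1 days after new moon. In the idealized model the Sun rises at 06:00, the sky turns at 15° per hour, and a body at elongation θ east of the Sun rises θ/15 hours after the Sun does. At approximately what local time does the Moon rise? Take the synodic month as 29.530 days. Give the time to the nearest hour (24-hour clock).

07:00

The Moon has covered 1.1/29.530 of its cycle, so θ ≈ 360° × 1.1/29.530 = 13.4°.
Delay after the Sun = 13.4° / (15°/h) ≈ 0.89 h.
06:00 + 0.89 h ≈ 06:54 → 07:00 to the nearest hour.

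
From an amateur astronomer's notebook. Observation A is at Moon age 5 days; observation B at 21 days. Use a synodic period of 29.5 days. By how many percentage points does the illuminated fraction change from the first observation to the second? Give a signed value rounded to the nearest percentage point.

θ₁ = 360° × 5/29.5 = 61.0°, f₁ = (1 − cos θ₁)/2 = 0.258.
θ₂ = 360° × 21/29.5 = 256.3°, f₂ = (1 − cos θ₂)/2 = 0.619.
Change = f₂ − f₁ = +0.361 → +36 percentage points.

+36 percentage points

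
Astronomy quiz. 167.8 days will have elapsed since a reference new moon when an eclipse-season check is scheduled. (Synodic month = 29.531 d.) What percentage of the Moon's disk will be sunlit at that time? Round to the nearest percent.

Reduce mod P: 167.8 − 5×29.531 = 20.15 d into the current lunation.
The Moon has covered 20.15/29.531 of its cycle, so θ ≈ 360° × 20.15/29.531 = 245.6°.
Illuminated fraction = (1 − cos 245.6°)/2 = (1 − (-0.413))/2 ≈ 0.707, so 71%.

71%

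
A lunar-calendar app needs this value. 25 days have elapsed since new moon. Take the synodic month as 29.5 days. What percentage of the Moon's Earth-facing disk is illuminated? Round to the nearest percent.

Elongation θ = 360° × 25/29.5 ≈ 305.1°.
cos 305.1° = 0.575, so f = (1 − 0.575)/2 = 0.213, so 21%.

21%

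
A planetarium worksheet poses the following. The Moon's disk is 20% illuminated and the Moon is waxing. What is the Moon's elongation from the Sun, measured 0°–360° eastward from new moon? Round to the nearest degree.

53°

cos θ = 1 − 2f = 0.600, giving a principal value of 53.1°.
The Moon is waxing (0°–180°), so θ = 53.1° directly.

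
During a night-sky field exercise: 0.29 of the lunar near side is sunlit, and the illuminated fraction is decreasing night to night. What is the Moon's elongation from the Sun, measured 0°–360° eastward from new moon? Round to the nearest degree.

From f = (1 − cos θ)/2: cos θ = 1 − 2×0.29 = 0.420; arccos → 65.2°.
Since the Moon is past full (waning), take the reflex angle: θ = 360° − 65.2° = 294.8°.

295°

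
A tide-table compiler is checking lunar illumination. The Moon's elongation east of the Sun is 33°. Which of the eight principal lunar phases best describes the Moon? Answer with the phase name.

The waxing crescent sector spans roughly 22°–68°; 33° falls inside it.

waxing crescent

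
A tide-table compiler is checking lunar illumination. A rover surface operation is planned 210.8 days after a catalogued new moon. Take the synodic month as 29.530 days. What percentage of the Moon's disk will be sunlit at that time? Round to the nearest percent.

18%

210.8 d spans 7 complete synodic months (7 × 29.530 = 206.71 d) plus 4.09 d.
Elongation θ = 360° × 4.09/29.530 ≈ 49.9°.
With cos θ = 0.645, the lit fraction is (1 − 0.645)/2 ≈ 0.178, so 18%.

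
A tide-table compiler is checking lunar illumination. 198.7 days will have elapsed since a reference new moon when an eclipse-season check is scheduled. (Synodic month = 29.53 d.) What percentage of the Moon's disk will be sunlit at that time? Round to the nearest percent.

57%

198.7 d spans 6 complete synodic months (6 × 29.53 = 177.18 d) plus 21.52 d.
Elongation θ = 360° × 21.52/29.53 ≈ 262.4°.
With cos θ = (-0.133), the lit fraction is (1 − (-0.133))/2 ≈ 0.567, so 57%.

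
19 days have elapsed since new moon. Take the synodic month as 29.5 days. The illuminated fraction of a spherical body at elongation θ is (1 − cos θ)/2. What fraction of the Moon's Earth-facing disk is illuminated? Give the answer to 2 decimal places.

0.81

The Moon has covered 19/29.5 of its cycle, so θ ≈ 360° × 19/29.5 = 231.9°.
With cos θ = (-0.618), the lit fraction is (1 − (-0.618))/2 ≈ 0.809.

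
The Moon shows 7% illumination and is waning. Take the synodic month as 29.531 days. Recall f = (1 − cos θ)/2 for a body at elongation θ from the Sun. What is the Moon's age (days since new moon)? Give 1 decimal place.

27.0 days

Invert f = (1 − cos θ)/2 to get cos θ = 1 − 2(0.07) = 0.860, hence θ₀ = arccos 0.860 = 30.7°.
Waning ⇒ past full, so θ = 360° − 30.7° = 329.3°.
That fraction of the synodic month is 329.3/360 × 29.531 d ≈ 27.01 d.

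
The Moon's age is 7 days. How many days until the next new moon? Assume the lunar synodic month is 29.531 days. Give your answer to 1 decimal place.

22.5 days

One full lunation from the last new moon is 29.531 d; remaining = 29.531 − 7 = 22.531 d.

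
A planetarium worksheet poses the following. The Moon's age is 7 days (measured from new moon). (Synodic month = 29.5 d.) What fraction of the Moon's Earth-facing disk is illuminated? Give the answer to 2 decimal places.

The Moon has covered 7/29.5 of its cycle, so θ ≈ 360° × 7/29.5 = 85.4°.
With cos θ = 0.080, the lit fraction is (1 − 0.080)/2 ≈ 0.460.

0.46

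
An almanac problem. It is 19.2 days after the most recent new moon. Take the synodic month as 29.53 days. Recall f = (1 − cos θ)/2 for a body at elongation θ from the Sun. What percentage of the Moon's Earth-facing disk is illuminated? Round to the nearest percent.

The Moon has covered 19.2/29.53 of its cycle, so θ ≈ 360° × 19.2/29.53 = 234.1°.
With cos θ = (-0.587), the lit fraction is (1 − (-0.587))/2 ≈ 0.793, so 79%.

79%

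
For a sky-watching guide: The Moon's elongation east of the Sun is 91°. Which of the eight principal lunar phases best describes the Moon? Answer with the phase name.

first quarter

91° lies in the first quarter sector of the 8-phase cycle.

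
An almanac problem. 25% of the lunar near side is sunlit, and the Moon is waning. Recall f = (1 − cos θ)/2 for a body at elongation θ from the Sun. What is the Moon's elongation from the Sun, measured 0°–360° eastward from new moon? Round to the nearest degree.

Invert f = (1 − cos θ)/2 to get cos θ = 1 − 2(0.25) = 0.500, hence θ₀ = arccos 0.500 = 60.0°.
Since the Moon is past full (waning), take the reflex angle: θ = 360° − 60.0° = 300.0°.

300°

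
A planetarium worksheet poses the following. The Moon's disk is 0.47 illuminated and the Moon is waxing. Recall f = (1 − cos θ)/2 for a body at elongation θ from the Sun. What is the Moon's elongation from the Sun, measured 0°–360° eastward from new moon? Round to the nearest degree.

87°

Invert f = (1 − cos θ)/2 to get cos θ = 1 − 2(0.47) = 0.060, hence θ₀ = arccos 0.060 = 86.6°.
Waxing ⇒ before full, so θ = 86.6°.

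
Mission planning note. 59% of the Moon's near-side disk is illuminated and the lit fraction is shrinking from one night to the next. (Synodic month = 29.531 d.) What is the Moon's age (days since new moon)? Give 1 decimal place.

cos θ = 1 − 2f = -0.180, giving a principal value of 100.4°.
Since the Moon is past full (waning), take the reflex angle: θ = 360° − 100.4° = 259.6°.
Age = 29.531 × 259.6°/360° ≈ 21.30 days.

21.3 days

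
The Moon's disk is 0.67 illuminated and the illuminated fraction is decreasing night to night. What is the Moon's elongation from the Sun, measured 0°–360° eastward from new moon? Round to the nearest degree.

From f = (1 − cos θ)/2: cos θ = 1 − 2×0.67 = -0.340; arccos → 109.9°.
A waning Moon lies in 180°–360°, so θ = 360° − 109.9° = 250.1°.

250°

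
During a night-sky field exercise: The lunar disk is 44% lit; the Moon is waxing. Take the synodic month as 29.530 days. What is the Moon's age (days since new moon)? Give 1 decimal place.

Invert f = (1 − cos θ)/2 to get cos θ = 1 − 2(0.44) = 0.120, hence θ₀ = arccos 0.120 = 83.1°.
Before full moon the principal value applies: θ = 83.1°.
Age = 29.530 × 83.1°/360° ≈ 6.82 days.

6.8 days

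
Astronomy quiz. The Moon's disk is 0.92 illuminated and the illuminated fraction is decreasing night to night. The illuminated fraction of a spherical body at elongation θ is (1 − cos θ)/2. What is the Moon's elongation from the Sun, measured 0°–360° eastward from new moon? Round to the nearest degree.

Invert f = (1 − cos θ)/2 to get cos θ = 1 − 2(0.92) = -0.840, hence θ₀ = arccos -0.840 = 147.1°.
Waning ⇒ past full, so θ = 360° − 147.1° = 212.9°.

213°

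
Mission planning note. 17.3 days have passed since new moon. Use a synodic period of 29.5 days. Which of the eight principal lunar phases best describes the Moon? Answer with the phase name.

θ ≈ 360° × 17.3/29.5 = 211°, which falls in the waning gibbous sector.

waning gibbous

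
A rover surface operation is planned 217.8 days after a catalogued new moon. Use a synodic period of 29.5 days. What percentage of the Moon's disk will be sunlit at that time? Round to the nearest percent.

217.8/29.5 = 7.383 lunations, so 7 complete cycles and 11.30 d into the next.
Phase angle: θ = 360°·(11.30 d)/(29.5 d) = 137.9°.
Illuminated fraction = (1 − cos 137.9°)/2 = (1 − (-0.742))/2 ≈ 0.871, so 87%.

87%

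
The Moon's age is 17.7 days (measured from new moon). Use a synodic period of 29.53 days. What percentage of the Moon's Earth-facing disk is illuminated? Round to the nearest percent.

91%

Phase angle: θ = 360°·(17.7 d)/(29.53 d) = 215.8°.
cos 215.8° = (-0.811), so f = (1 − (-0.811))/2 = 0.906, so 91%.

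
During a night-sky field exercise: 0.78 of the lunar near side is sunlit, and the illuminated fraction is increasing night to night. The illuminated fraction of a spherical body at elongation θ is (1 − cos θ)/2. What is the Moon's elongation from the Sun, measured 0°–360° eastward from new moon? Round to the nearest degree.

From f = (1 − cos θ)/2: cos θ = 1 − 2×0.78 = -0.560; arccos → 124.1°.
Waxing ⇒ before full, so θ = 124.1°.

124°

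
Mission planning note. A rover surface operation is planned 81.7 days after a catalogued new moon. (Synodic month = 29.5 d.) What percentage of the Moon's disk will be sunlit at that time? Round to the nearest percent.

81.7 d spans 2 complete synodic months (2 × 29.5 = 59.00 d) plus 22.70 d.
Elongation θ = 360° × 22.70/29.5 ≈ 277.0°.
Illuminated fraction = (1 − cos 277.0°)/2 = (1 − 0.122)/2 ≈ 0.439, so 44%.

44%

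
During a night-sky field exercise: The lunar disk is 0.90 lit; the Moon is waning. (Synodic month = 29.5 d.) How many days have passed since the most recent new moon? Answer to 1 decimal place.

From f = (1 − cos θ)/2: cos θ = 1 − 2×0.90 = -0.800; arccos → 143.1°.
Waning ⇒ past full, so θ = 360° − 143.1° = 216.9°.
Age = 29.5 × 216.9°/360° ≈ 17.77 days.

17.8 days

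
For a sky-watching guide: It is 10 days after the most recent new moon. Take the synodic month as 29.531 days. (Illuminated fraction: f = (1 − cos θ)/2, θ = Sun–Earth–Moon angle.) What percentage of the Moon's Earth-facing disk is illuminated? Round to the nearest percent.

76%

The Moon has covered 10/29.531 of its cycle, so θ ≈ 360° × 10/29.531 = 121.9°.
With cos θ = (-0.529), the lit fraction is (1 − (-0.529))/2 ≈ 0.764, so 76%.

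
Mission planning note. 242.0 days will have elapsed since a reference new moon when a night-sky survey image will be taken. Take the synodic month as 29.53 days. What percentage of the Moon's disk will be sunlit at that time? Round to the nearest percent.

33%

242.0 d spans 8 complete synodic months (8 × 29.53 = 236.24 d) plus 5.76 d.
Elongation θ = 360° × 5.76/29.53 ≈ 70.2°.
Illuminated fraction = (1 − cos 70.2°)/2 = (1 − 0.338)/2 ≈ 0.331, so 33%.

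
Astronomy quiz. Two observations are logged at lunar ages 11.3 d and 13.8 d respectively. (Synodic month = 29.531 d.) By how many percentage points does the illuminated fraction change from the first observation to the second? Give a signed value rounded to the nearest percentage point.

+12 pp

θ₁ = 360° × 11.3/29.531 = 137.8°, f₁ = (1 − cos θ₁)/2 = 0.870.
θ₂ = 360° × 13.8/29.531 = 168.2°, f₂ = (1 − cos θ₂)/2 = 0.989.
Change = f₂ − f₁ = +0.119 → +12 percentage points.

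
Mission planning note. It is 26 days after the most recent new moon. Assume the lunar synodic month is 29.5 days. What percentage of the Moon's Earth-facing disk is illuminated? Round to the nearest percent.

13%

Phase angle: θ = 360°·(26 d)/(29.5 d) = 317.3°.
Illuminated fraction = (1 − cos 317.3°)/2 = (1 − 0.735)/2 ≈ 0.133, so 13%.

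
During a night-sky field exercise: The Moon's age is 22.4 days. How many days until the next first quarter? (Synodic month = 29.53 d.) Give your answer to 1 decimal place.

First quarter occurs at elongation 90°, i.e. at age 29.53 × 90/360 = 7.383 d.
This lunation's first quarter (7.383 d) has passed, so add one period: 36.913 − 22.4 = 14.513 days.

14.5 days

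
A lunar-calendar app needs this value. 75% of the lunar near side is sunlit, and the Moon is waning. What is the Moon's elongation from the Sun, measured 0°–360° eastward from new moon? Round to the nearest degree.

240°

Invert f = (1 − cos θ)/2 to get cos θ = 1 − 2(0.75) = -0.500, hence θ₀ = arccos -0.500 = 120.0°.
Since the Moon is past full (waning), take the reflex angle: θ = 360° − 120.0° = 240.0°.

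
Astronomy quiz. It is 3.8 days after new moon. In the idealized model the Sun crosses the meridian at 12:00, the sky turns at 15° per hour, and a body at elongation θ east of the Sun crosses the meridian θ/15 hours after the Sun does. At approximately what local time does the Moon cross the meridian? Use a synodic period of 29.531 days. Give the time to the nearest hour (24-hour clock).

Phase angle: θ = 360°·(3.8 d)/(29.531 d) = 46.3°.
Delay after the Sun = 46.3° / (15°/h) ≈ 3.09 h.
12:00 + 3.09 h ≈ 15:05 → 15:00 to the nearest hour.

15:00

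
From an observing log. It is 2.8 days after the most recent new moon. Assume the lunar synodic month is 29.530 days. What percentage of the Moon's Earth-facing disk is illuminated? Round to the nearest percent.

9%

Phase angle: θ = 360°·(2.8 d)/(29.530 d) = 34.1°.
Illuminated fraction = (1 − cos 34.1°)/2 = (1 − 0.828)/2 ≈ 0.086, so 9%.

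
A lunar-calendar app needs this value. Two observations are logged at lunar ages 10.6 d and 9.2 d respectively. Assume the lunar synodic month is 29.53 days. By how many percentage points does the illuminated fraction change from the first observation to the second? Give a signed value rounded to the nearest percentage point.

-13 pp

First observation: θ = 360°·10.6/29.53 = 129.2°, so f = 0.816.
Second observation: θ = 112.2°, f = 0.689.
Δf = 0.689 − 0.816 = -0.128, i.e. -13 pp.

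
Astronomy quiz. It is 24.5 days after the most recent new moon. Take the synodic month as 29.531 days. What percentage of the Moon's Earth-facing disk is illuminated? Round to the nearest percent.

The Moon has covered 24.5/29.531 of its cycle, so θ ≈ 360° × 24.5/29.531 = 298.7°.
With cos θ = 0.480, the lit fraction is (1 − 0.480)/2 ≈ 0.260, so 26%.

26%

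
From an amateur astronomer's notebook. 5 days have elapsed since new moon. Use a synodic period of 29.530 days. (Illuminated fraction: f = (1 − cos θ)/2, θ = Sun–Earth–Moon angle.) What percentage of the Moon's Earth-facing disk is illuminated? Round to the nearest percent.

26%

Elongation θ = 360° × 5/29.530 ≈ 61.0°.
Illuminated fraction = (1 − cos 61.0°)/2 = (1 − 0.485)/2 ≈ 0.257, so 26%.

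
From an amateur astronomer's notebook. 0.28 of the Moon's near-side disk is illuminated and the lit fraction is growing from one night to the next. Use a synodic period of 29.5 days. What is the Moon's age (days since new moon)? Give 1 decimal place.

5.2 days

cos θ = 1 − 2f = 0.440, giving a principal value of 63.9°.
Waxing ⇒ before full, so θ = 63.9°.
At 360°/29.5 d per day, 63.9° corresponds to 5.24 days.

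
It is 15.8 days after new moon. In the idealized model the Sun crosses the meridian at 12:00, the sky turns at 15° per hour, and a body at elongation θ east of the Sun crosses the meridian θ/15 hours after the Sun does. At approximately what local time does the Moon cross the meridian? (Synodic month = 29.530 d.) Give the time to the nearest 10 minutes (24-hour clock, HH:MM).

00:50

Elongation θ = 360° × 15.8/29.530 ≈ 192.6°.
At 15° of sky rotation per hour, 192.6° corresponds to a 12.84 h lag.
12:00 + 12.841 h ≈ 00:50 → 00:50 to the nearest ten minutes.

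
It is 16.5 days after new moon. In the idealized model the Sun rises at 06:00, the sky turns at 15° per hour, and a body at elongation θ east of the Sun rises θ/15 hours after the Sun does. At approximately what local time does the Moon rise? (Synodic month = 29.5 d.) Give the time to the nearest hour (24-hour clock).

19:00

The Moon has covered 16.5/29.5 of its cycle, so θ ≈ 360° × 16.5/29.5 = 201.4°.
The Moon trails the Sun by θ/15 = 201.4/15 ≈ 13.42 hours.
06:00 + 13.42 h ≈ 19:25 → 19:00 to the nearest hour.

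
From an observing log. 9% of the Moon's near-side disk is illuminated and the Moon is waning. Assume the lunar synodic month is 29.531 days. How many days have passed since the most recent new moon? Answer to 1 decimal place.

26.7 days

Invert f = (1 − cos θ)/2 to get cos θ = 1 − 2(0.09) = 0.820, hence θ₀ = arccos 0.820 = 34.9°.
Since the Moon is past full (waning), take the reflex angle: θ = 360° − 34.9° = 325.1°.
Age = 29.531 × 325.1°/360° ≈ 26.67 days.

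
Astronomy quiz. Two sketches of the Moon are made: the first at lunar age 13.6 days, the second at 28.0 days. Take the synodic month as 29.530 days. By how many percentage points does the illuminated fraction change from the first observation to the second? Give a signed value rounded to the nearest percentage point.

First observation: θ = 360°·13.6/29.530 = 165.8°, so f = 0.985.
Second observation: θ = 341.3°, f = 0.026.
Δf = 0.026 − 0.985 = -0.958, i.e. -96 pp.

-96 pp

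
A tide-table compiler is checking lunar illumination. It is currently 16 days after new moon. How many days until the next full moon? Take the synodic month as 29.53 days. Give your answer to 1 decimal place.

28.3 days

Full moon occurs at elongation 180°, i.e. at age 29.53 × 180/360 = 14.765 d.
This lunation's full moon (14.765 d) has passed, so add one period: 44.295 − 16 = 28.295 days.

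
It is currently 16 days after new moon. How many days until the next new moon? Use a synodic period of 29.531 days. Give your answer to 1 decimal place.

The next new moon completes the synodic month: 29.531 − 16 = 13.531 days.

13.5 days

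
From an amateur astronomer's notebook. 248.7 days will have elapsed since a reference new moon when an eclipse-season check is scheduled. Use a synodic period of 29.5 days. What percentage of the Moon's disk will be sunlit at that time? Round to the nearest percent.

95%

248.7 d spans 8 complete synodic months (8 × 29.5 = 236.00 d) plus 12.70 d.
Elongation θ = 360° × 12.70/29.5 ≈ 155.0°.
cos 155.0° = (-0.906), so f = (1 − (-0.906))/2 = 0.953, so 95%.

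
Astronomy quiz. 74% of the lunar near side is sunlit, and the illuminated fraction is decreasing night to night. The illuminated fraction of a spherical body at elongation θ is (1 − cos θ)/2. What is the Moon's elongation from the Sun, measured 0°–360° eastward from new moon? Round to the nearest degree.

241°

cos θ = 1 − 2f = -0.480, giving a principal value of 118.7°.
Since the Moon is past full (waning), take the reflex angle: θ = 360° − 118.7° = 241.3°.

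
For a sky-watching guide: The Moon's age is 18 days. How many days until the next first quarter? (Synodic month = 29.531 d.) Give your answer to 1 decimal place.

18.9 days

First quarter occurs at elongation 90°, i.e. at age 29.531 × 90/360 = 7.383 d.
Already past this cycle's first quarter; the next is at 7.383 + 29.531 = 36.914 d, so 36.914 − 18 = 18.914 days.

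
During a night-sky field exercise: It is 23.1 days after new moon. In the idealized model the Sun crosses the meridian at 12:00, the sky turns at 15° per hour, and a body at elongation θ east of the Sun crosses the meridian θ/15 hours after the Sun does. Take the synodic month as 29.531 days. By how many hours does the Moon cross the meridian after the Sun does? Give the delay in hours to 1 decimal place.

18.8 h

The Moon has covered 23.1/29.531 of its cycle, so θ ≈ 360° × 23.1/29.531 = 281.6°.
Delay after the Sun = 281.6° / (15°/h) ≈ 18.77 h.
So the Moon crosses the meridian 18.77 h after the Sun.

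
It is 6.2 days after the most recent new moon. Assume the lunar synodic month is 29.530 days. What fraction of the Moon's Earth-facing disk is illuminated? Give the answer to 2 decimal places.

0.38

The Moon has covered 6.2/29.530 of its cycle, so θ ≈ 360° × 6.2/29.530 = 75.6°.
Illuminated fraction = (1 − cos 75.6°)/2 = (1 − 0.249)/2 ≈ 0.376.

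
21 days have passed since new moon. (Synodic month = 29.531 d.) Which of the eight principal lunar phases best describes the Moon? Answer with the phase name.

last quarter

θ ≈ 360° × 21/29.531 = 256°, which falls in the last quarter sector.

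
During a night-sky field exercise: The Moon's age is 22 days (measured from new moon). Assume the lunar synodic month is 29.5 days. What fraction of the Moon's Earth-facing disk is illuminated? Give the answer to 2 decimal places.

0.51

Elongation θ = 360° × 22/29.5 ≈ 268.5°.
Illuminated fraction = (1 − cos 268.5°)/2 = (1 − (-0.027))/2 ≈ 0.513.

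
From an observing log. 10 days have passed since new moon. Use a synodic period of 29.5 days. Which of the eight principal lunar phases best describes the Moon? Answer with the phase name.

At 10/29.5 of the cycle, θ ≈ 122° — the waxing gibbous range.

waxing gibbous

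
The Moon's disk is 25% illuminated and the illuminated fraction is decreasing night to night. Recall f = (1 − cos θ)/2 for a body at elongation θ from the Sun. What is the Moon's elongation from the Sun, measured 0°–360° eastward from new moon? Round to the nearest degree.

From f = (1 − cos θ)/2: cos θ = 1 − 2×0.25 = 0.500; arccos → 60.0°.
Since the Moon is past full (waning), take the reflex angle: θ = 360° − 60.0° = 300.0°.

300°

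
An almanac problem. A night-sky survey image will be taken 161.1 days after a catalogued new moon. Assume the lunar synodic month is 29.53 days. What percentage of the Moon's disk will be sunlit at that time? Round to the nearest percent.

161.1 d spans 5 complete synodic months (5 × 29.53 = 147.65 d) plus 13.45 d.
Elongation θ = 360° × 13.45/29.53 ≈ 164.0°.
With cos θ = (-0.961), the lit fraction is (1 − (-0.961))/2 ≈ 0.981, so 98%.

98%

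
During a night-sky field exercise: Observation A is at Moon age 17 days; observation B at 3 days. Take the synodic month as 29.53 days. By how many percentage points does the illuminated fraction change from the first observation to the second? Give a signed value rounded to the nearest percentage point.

-85 percentage points

First observation: θ = 360°·17/29.53 = 207.2°, so f = 0.945.
Second observation: θ = 36.6°, f = 0.098.
Δf = 0.098 − 0.945 = -0.846, i.e. -85 pp.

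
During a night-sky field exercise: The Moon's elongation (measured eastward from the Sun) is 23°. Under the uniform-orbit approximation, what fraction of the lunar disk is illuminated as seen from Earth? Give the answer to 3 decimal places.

0.040

f = (1 − cos 23°)/2 = (1 − 0.921)/2 ≈ 0.040.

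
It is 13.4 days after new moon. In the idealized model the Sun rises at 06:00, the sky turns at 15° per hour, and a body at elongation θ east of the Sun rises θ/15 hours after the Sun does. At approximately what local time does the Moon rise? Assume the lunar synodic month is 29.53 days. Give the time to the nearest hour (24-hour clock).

17:00

The Moon has covered 13.4/29.53 of its cycle, so θ ≈ 360° × 13.4/29.53 = 163.4°.
The Moon trails the Sun by θ/15 = 163.4/15 ≈ 10.89 hours.
06:00 + 10.89 h ≈ 16:53 → 17:00 to the nearest hour.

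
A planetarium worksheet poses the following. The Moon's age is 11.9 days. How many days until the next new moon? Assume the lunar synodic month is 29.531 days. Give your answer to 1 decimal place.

17.6 days

The next new moon completes the synodic month: 29.531 − 11.9 = 17.631 days.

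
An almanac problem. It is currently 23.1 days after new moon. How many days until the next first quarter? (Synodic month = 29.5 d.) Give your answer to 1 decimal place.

13.8 days

First quarter is 0.25 of the way through the cycle: age 0.25 × 29.5 = 7.375 d.
Already past this cycle's first quarter; the next is at 7.375 + 29.5 = 36.875 d, so 36.875 − 23.1 = 13.775 days.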